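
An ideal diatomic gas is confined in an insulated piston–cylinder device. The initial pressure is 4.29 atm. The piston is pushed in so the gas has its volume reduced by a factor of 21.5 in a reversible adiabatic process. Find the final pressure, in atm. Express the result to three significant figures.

P₂ ≈ 315 atm

Since PV^γ is constant along a reversible adiabat, P₂ = P₁ (V₁/V₂)^γ.
For a diatomic ideal gas γ = 7/5.
P₂ = 4.29 × 21.5^(7/5) = 314.7 atm.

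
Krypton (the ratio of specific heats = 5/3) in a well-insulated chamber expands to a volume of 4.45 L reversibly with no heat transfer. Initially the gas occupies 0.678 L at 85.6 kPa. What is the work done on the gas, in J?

P₂ = P₁(V₁/V₂)^γ = 85.6×(0.678/4.45)^(5/3) = 3.72 kPa.
For a reversible adiabat, W_by_gas = (P₁V₁ − P₂V₂)/(γ−1).
W_by = (85600×0.000678 − 3720×0.00445) / (2/3) = 62.22 J.
W_on_gas = −W_by = -62.22 J.

W ≈ -62.2 J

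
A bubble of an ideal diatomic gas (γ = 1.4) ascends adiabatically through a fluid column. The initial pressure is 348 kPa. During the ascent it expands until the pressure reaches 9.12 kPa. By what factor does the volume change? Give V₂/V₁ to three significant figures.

V₂/V₁ ≈ 13.5

From PV^γ = const, V₂/V₁ = (P₁/P₂)^(1/γ).
V₂/V₁ = (348/9.12)^(0.714) = 13.48.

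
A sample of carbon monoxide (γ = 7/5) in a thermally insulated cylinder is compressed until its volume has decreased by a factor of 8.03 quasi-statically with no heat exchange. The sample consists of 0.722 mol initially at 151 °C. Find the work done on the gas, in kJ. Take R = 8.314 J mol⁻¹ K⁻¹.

W ≈ 8.28 kJ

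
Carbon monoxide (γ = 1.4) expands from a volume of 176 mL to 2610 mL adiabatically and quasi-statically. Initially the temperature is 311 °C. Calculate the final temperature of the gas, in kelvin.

Adiabatic: T₁V₁^(γ−1) = T₂V₂^(γ−1) ⇒ T₂ = T₁ (V₁/V₂)^(γ−1).
T₁ = 311 °C = 584.1 K.
T₂ = 584.1 × (176/2610)^(0.4) = 198.6 K.

T₂ ≈ 199 K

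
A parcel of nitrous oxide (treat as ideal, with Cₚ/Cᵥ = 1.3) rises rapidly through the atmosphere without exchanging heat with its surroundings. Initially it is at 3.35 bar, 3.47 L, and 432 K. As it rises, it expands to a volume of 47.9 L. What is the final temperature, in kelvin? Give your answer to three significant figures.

Adiabatic: T₁V₁^(γ−1) = T₂V₂^(γ−1) ⇒ T₂ = T₁ (V₁/V₂)^(γ−1).
T₂ = 432 × (3.47/47.9)^(0.3) = 196.6 K.

T₂ ≈ 197 K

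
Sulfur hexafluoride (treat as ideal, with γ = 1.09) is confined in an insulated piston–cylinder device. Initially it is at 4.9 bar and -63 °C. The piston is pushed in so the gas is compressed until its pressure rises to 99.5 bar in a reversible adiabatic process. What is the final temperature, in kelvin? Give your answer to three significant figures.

T₂ ≈ 269 K

Adiabatic: T₂/T₁ = (P₂/P₁)^((γ−1)/γ).
T₁ = -63 °C = 210.1 K.
T₂ = 210.1 × (99.5/4.9)^(0.0826) = 269.5 K.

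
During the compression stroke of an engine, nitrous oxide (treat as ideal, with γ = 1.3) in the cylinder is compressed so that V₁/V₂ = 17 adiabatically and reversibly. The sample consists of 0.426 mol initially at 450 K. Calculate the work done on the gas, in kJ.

Adiabatic: T₁V₁^(γ−1) = T₂V₂^(γ−1) ⇒ T₂ = T₁ (V₁/V₂)^(γ−1).
T₂ = 450 × 17^(0.3) = 1053 K.
Q = 0, so ΔU = W_on_gas = nCᵥΔT with Cᵥ = R/(γ−1) = 27.71 J/(mol·K).
ΔU = 0.426 × 27.71 × (1053 − 450) = 7117 J.

W ≈ 7.12 kJ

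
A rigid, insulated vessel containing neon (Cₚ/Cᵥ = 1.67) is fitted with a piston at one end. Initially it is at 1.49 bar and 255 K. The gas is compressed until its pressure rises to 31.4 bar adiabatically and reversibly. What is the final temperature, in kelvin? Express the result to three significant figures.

Along an adiabat T P^((1−γ)/γ) is constant, so T₂ = T₁ (P₂/P₁)^((γ−1)/γ).
T₂ = 255 × (31.4/1.49)^(0.401) = 866.2 K.

T₂ ≈ 866 K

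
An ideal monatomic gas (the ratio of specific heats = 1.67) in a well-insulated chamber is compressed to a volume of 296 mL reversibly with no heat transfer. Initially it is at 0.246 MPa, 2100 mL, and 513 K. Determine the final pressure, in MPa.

P₂ ≈ 6.49 MPa

Since PV^γ is constant along a reversible adiabat, P₂ = P₁ (V₁/V₂)^γ.
P₂ = 0.246 × (2100/296)^(1.67) = 6.486 MPa.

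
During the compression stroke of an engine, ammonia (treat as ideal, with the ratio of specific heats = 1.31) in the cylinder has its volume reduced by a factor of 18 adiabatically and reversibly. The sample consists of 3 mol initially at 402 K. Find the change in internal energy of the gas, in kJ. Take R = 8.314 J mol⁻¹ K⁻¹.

Adiabatic: T₁V₁^(γ−1) = T₂V₂^(γ−1) ⇒ T₂ = T₁ (V₁/V₂)^(γ−1).
T₂ = 402 × 18^(0.31) = 984.8 K.
Q = 0, so ΔU = W_on_gas = nCᵥΔT with Cᵥ = R/(γ−1) = 26.82 J/(mol·K).
ΔU = 3 × 26.82 × (984.8 − 402) = 46890 J.

ΔU ≈ 46.9 kJ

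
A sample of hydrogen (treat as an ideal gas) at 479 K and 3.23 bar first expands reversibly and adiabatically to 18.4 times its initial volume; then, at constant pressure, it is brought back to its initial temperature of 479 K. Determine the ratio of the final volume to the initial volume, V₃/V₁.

For a diatomic ideal gas γ = 7/5.
Adiabatic step: V₂/V₁ = 18.4; T₂ = T₁·(1/18.4)^(2/5) = 149.4 K.
Isobaric step: V₃/V₂ = T₃/T₂ = 479/149.4.
V₃/V₁ = (V₂/V₁)(V₃/V₂) = 18.4 × (479/149.4) = 58.99.

V₃/V₁ ≈ 59.0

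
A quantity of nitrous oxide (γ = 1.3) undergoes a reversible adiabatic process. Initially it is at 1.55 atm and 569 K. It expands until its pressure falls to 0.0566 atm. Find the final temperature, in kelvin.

Along an adiabat T P^((1−γ)/γ) is constant, so T₂ = T₁ (P₂/P₁)^((γ−1)/γ).
T₂ = 569 × (0.0566/1.55)^(0.231) = 265.1 K.

T₂ ≈ 265 K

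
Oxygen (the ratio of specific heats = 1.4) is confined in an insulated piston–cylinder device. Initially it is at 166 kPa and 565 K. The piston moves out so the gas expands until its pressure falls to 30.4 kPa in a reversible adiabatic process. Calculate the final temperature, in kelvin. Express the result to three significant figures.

T₂ ≈ 348 K

Along an adiabat T P^((1−γ)/γ) is constant, so T₂ = T₁ (P₂/P₁)^((γ−1)/γ).
T₂ = 565 × (30.4/166)^(0.286) = 347.9 K.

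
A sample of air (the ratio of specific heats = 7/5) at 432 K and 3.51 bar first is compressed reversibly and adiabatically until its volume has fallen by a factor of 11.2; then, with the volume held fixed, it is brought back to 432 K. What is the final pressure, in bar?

P₃ ≈ 39.3 bar

Adiabatic step (PV^γ = const): P₂ = 3.51×11.2^(7/5) = 103.3 bar; T₂ = 432×11.2^(2/5) = 1135 K.
Isochoric: P₃ = P₂(T₃/T₂) = 103.3 × (432/1135) = 39.31 bar.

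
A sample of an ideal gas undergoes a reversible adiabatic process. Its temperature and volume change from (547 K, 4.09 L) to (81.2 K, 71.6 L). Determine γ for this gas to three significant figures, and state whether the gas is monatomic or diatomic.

γ ≈ 1.67; monatomic

TV^(γ−1) = const ⇒ γ − 1 = ln(T₂/T₁) / ln(V₁/V₂).
γ = 1 + ln(81.2/547) / ln(4.09/71.6) = 1.666.
γ ≈ 1.67 is close to 5/3, so the gas is monatomic.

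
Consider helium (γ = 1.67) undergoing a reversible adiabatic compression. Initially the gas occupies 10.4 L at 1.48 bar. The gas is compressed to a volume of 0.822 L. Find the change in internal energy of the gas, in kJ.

ΔU ≈ 10.3 kJ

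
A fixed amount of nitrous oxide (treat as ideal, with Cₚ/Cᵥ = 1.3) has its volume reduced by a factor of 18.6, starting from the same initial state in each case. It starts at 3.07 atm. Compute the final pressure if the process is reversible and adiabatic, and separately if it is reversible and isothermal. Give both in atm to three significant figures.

adiabatic: 137 atm; isothermal: 57.1 atm

Isothermal: P₂ = P₁(V₁/V₂) = 3.07×18.6 = 57.1 atm.
Adiabatic: P₂ = P₁(V₁/V₂)^γ = 3.07×18.6^(1.3) = 137.2 atm.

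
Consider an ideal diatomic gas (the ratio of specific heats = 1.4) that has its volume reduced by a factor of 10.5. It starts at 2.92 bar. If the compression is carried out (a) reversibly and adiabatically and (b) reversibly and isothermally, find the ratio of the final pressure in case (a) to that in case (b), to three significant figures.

P_adiabatic / P_isothermal ≈ 2.56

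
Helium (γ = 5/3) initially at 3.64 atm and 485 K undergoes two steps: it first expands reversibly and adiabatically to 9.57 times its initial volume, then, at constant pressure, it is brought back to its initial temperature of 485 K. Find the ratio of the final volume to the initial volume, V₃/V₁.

Adiabatic step: V₂/V₁ = 9.57; T₂ = T₁·(1/9.57)^(2/3) = 107.6 K.
Isobaric step: V₃/V₂ = T₃/T₂ = 485/107.6.
V₃/V₁ = (V₂/V₁)(V₃/V₂) = 9.57 × (485/107.6) = 43.14.

V₃/V₁ ≈ 43.1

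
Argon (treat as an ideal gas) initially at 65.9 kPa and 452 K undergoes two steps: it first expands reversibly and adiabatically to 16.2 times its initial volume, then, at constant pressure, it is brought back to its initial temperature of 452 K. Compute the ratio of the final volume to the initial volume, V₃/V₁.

For a monatomic ideal gas γ = 5/3.
Adiabatic step: V₂/V₁ = 16.2; T₂ = T₁·(1/16.2)^(2/3) = 70.6 K.
Isobaric step: V₃/V₂ = T₃/T₂ = 452/70.6.
V₃/V₁ = (V₂/V₁)(V₃/V₂) = 16.2 × (452/70.6) = 103.7.

V₃/V₁ ≈ 104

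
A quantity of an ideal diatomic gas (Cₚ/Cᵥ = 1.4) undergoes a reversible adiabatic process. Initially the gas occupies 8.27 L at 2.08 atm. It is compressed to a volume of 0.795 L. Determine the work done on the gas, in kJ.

W ≈ 6.76 kJ

P₂ = P₁(V₁/V₂)^γ = 2.08×(8.27/0.795)^(1.4) = 55.21 atm.
For a reversible adiabat, W_by_gas = (P₁V₁ − P₂V₂)/(γ−1).
W_by = (210800×0.00827 − 5.595×10^6×0.000795) / (0.4) = -6762 J.
W_on_gas = −W_by = 6762 J.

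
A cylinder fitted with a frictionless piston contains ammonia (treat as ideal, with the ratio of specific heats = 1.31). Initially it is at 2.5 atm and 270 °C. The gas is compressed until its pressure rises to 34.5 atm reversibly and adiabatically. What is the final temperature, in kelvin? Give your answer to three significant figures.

T₂ ≈ 1010 K

Adiabatic: T₂/T₁ = (P₂/P₁)^((γ−1)/γ).
T₁ = 270 °C = 543.1 K.
T₂ = 543.1 × (34.5/2.5)^(0.237) = 1011 K.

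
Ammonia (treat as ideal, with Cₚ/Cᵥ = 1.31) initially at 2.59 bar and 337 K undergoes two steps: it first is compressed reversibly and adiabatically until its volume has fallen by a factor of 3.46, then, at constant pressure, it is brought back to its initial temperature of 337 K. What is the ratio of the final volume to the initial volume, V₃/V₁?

V₃/V₁ ≈ 0.197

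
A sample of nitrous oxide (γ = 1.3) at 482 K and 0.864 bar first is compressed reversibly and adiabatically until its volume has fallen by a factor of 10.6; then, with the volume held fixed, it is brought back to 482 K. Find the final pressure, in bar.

P₃ ≈ 9.16 bar

Adiabatic step (PV^γ = const): P₂ = 0.864×10.6^(1.3) = 18.6 bar; T₂ = 482×10.6^(0.3) = 978.7 K.
Isochoric: P₃ = P₂(T₃/T₂) = 18.6 × (482/978.7) = 9.158 bar.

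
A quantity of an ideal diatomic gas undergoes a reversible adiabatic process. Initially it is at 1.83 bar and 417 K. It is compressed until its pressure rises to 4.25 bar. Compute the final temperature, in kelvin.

Along an adiabat T P^((1−γ)/γ) is constant, so T₂ = T₁ (P₂/P₁)^((γ−1)/γ).
For a diatomic ideal gas γ = 7/5, so (γ−1)/γ = 2/7.
T₂ = 417 × (4.25/1.83)^(2/7) = 530.5 K.

T₂ ≈ 531 K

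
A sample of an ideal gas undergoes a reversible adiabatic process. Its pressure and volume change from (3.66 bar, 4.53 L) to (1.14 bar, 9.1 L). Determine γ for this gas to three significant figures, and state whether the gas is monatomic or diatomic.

PV^γ = const ⇒ γ = ln(P₂/P₁) / ln(V₁/V₂).
γ = ln(1.14/3.66) / ln(4.53/9.1) = 1.672.
γ ≈ 1.67 is close to 5/3, so the gas is monatomic.

γ ≈ 1.67; monatomic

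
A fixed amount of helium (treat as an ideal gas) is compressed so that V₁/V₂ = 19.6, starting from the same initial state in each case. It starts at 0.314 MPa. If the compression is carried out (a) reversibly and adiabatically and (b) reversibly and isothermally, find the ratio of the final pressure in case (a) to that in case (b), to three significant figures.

For a monatomic ideal gas γ = 5/3.
Isothermal: P_b = P₁(V₁/V₂) = 0.314×19.6.
Adiabatic: P_a = P₁(V₁/V₂)^γ = 0.314×19.6^(5/3).
P_a/P_b = (V₁/V₂)^(γ−1) = 19.6^(2/3) = 7.269.

P_adiabatic / P_isothermal ≈ 7.27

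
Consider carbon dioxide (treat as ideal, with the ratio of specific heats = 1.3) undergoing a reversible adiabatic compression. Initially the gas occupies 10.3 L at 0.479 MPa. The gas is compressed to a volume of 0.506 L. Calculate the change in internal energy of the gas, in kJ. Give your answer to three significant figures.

P₂ = P₁(V₁/V₂)^γ = 0.479×(10.3/0.506)^(1.3) = 24.08 MPa.
For a reversible adiabat, W_by_gas = (P₁V₁ − P₂V₂)/(γ−1).
W_by = (479000×0.0103 − 2.408×10^7×0.000506) / (0.3) = -24170 J.
Q = 0 ⇒ ΔU = −W_by = 24170 J.

ΔU ≈ 24.2 kJ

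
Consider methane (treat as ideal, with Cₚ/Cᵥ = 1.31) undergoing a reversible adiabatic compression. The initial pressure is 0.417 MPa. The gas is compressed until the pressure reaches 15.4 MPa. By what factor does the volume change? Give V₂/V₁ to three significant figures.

V₂/V₁ ≈ 0.0636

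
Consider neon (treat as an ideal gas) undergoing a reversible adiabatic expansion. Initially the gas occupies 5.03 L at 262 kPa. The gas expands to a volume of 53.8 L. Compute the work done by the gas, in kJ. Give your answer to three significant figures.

W ≈ 1.57 kJ

γ = 5/3 for a monatomic ideal gas.
P₂ = P₁(V₁/V₂)^γ = 262×(5.03/53.8)^(5/3) = 5.046 kPa.
For a reversible adiabat, W_by_gas = (P₁V₁ − P₂V₂)/(γ−1).
W_by = (262000×0.00503 − 5046×0.0538) / (2/3) = 1570 J.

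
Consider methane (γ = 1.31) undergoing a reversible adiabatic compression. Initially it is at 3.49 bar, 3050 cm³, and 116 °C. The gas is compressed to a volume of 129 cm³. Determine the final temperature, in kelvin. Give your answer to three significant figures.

T₂ ≈ 1040 K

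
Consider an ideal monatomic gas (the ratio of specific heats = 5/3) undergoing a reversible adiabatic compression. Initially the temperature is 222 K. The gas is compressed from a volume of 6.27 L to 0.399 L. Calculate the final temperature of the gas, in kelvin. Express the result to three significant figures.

T₂ ≈ 1390 K

For a reversible adiabat TV^(γ−1) is constant, so T₂ = T₁ (V₁/V₂)^(γ−1).
T₂ = 222 × (6.27/0.399)^(2/3) = 1393 K.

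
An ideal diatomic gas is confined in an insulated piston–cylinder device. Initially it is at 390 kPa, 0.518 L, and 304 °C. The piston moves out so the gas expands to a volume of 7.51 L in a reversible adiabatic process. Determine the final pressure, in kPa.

P₂ ≈ 9.23 kPa

Adiabatic: P₁V₁^γ = P₂V₂^γ ⇒ P₂ = P₁ (V₁/V₂)^γ.
γ = 7/5 for a diatomic ideal gas.
P₂ = 390 × (0.518/7.51)^(7/5) = 9.231 kPa.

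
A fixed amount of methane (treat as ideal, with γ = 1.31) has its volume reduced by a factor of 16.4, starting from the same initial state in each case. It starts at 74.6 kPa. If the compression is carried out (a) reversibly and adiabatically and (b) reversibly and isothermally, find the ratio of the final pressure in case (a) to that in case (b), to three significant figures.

P_adiabatic / P_isothermal ≈ 2.38

Isothermal: P_b = P₁(V₁/V₂) = 74.6×16.4.
Adiabatic: P_a = P₁(V₁/V₂)^γ = 74.6×16.4^(1.31).
P_a/P_b = (V₁/V₂)^(γ−1) = 16.4^(0.31) = 2.38.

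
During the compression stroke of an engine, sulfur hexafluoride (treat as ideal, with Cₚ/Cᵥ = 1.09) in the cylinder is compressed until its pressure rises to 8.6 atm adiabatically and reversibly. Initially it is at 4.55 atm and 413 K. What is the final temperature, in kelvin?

T₂ ≈ 435 K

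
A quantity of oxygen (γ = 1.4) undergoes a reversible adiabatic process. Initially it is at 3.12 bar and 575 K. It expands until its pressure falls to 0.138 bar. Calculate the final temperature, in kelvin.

Adiabatic: T₂/T₁ = (P₂/P₁)^((γ−1)/γ).
T₂ = 575 × (0.138/3.12)^(0.286) = 235.9 K.

T₂ ≈ 236 K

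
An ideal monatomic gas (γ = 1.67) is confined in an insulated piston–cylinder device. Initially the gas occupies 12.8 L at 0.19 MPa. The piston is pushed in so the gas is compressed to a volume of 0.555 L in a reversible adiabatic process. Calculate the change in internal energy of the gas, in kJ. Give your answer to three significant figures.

ΔU ≈ 26.1 kJ

P₂ = P₁(V₁/V₂)^γ = 0.19×(12.8/0.555)^(1.67) = 35.88 MPa.
For a reversible adiabat, W_by_gas = (P₁V₁ − P₂V₂)/(γ−1).
W_by = (190000×0.0128 − 3.588×10^7×0.000555) / (0.67) = -26090 J.
Q = 0 ⇒ ΔU = −W_by = 26090 J.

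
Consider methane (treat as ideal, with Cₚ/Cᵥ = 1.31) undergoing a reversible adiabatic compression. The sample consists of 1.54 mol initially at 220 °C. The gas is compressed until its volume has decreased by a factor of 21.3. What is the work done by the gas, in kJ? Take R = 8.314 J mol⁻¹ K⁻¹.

Adiabatic: T₁V₁^(γ−1) = T₂V₂^(γ−1) ⇒ T₂ = T₁ (V₁/V₂)^(γ−1).
T₁ = 220 °C = 493.1 K.
T₂ = 493.1 × 21.3^(0.31) = 1273 K.
Q = 0, so ΔU = W_on_gas = nCᵥΔT with Cᵥ = R/(γ−1) = 26.82 J/(mol·K).
ΔU = 1.54 × 26.82 × (1273 − 493.1) = 32200 J.
Work done by the gas = −ΔU = -32200 J.

W ≈ -32.2 kJ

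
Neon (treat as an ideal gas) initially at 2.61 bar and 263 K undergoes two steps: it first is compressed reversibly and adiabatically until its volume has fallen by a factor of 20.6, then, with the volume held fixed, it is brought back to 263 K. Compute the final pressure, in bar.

For a monatomic ideal gas γ = 5/3.
Adiabatic step (PV^γ = const): P₂ = 2.61×20.6^(5/3) = 404 bar; T₂ = 263×20.6^(2/3) = 1976 K.
Isochoric: P₃ = P₂(T₃/T₂) = 404 × (263/1976) = 53.77 bar.

P₃ ≈ 53.8 bar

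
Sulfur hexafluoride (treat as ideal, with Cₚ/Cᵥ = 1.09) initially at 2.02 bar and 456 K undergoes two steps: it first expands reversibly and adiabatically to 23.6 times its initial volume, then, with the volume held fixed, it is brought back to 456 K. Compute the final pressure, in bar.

Adiabatic step (PV^γ = const): P₂ = 2.02×(1/23.6)^(1.09) = 0.0644 bar; T₂ = 456×(1/23.6)^(0.09) = 343.1 K.
Isochoric: P₃ = P₂(T₃/T₂) = 0.0644 × (456/343.1) = 0.08559 bar.

P₃ ≈ 0.0856 bar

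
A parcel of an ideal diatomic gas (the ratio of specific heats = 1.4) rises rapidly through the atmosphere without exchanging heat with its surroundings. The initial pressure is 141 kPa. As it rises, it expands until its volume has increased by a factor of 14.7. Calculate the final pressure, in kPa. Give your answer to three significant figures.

P₂ ≈ 3.27 kPa

Since PV^γ is constant along a reversible adiabat, P₂ = P₁ (V₁/V₂)^γ.
P₂ = 141 × (1/14.7)^(1.4) = 3.273 kPa.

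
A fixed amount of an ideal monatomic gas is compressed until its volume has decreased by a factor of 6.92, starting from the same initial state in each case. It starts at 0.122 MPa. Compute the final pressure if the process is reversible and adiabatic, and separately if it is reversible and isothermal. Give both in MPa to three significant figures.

For a monatomic ideal gas γ = 5/3.
Isothermal: P₂ = P₁(V₁/V₂) = 0.122×6.92 = 0.8442 MPa.
Adiabatic: P₂ = P₁(V₁/V₂)^γ = 0.122×6.92^(5/3) = 3.066 MPa.

adiabatic: 3.07 MPa; isothermal: 0.844 MPa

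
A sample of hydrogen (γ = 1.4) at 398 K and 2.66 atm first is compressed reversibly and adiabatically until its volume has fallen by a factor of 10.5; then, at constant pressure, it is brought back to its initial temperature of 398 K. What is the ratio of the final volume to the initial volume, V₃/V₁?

V₃/V₁ ≈ 0.0372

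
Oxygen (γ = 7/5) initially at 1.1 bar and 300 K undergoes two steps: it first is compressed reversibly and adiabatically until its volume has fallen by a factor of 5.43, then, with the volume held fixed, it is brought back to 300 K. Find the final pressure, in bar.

P₃ ≈ 5.97 bar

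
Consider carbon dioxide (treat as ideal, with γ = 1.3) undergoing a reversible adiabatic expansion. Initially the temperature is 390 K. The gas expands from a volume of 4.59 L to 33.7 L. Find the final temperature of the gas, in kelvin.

T₂ ≈ 214 K

For a reversible adiabat TV^(γ−1) is constant, so T₂ = T₁ (V₁/V₂)^(γ−1).
T₂ = 390 × (4.59/33.7)^(0.3) = 214.4 K.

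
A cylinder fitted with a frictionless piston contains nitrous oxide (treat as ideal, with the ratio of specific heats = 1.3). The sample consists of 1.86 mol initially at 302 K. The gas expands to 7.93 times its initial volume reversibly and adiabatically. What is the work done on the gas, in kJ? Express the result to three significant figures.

W ≈ -7.20 kJ

For a reversible adiabat TV^(γ−1) is constant, so T₂ = T₁ (V₁/V₂)^(γ−1).
T₂ = 302 × (1/7.93)^(0.3) = 162.3 K.
Q = 0, so ΔU = W_on_gas = nCᵥΔT with Cᵥ = R/(γ−1) = 27.71 J/(mol·K).
ΔU = 1.86 × 27.71 × (162.3 − 302) = -7203 J.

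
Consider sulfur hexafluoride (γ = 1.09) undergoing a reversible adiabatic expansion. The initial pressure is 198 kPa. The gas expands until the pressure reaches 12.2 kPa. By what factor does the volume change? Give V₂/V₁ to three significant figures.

From PV^γ = const, V₂/V₁ = (P₁/P₂)^(1/γ).
V₂/V₁ = (198/12.2)^(0.917) = 12.89.

V₂/V₁ ≈ 12.9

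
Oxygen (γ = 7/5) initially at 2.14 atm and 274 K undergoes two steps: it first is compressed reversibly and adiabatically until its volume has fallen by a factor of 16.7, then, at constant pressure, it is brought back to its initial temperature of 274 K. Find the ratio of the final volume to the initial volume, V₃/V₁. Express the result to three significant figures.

Adiabatic step: V₂/V₁ = 0.05988; T₂ = T₁·16.7^(2/5) = 845 K.
Isobaric step: V₃/V₂ = T₃/T₂ = 274/845.
V₃/V₁ = (V₂/V₁)(V₃/V₂) = 0.05988 × (274/845) = 0.01942.

V₃/V₁ ≈ 0.0194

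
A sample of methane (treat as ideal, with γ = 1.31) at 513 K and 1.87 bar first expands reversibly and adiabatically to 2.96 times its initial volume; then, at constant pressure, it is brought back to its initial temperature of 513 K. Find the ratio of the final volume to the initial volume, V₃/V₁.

V₃/V₁ ≈ 4.14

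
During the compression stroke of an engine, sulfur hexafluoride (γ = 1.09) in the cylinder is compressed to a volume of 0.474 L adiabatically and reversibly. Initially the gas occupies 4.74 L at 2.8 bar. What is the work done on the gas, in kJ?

P₂ = P₁(V₁/V₂)^γ = 2.8×(4.74/0.474)^(1.09) = 34.45 bar.
For a reversible adiabat, W_by_gas = (P₁V₁ − P₂V₂)/(γ−1).
W_by = (280000×0.00474 − 3.445×10^6×0.000474) / (0.09) = -3396 J.
W_on_gas = −W_by = 3396 J.

W ≈ 3.40 kJ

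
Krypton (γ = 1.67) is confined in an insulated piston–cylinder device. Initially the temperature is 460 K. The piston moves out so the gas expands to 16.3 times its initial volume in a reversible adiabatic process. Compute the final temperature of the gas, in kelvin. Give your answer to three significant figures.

T₂ ≈ 70.9 K

For a reversible adiabat TV^(γ−1) is constant, so T₂ = T₁ (V₁/V₂)^(γ−1).
T₂ = 460 × (1/16.3)^(0.67) = 70.89 K.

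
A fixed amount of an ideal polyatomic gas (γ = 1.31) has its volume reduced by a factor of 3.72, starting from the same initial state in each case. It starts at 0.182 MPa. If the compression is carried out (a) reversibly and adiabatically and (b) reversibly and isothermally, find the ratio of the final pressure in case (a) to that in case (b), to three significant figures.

P_adiabatic / P_isothermal ≈ 1.50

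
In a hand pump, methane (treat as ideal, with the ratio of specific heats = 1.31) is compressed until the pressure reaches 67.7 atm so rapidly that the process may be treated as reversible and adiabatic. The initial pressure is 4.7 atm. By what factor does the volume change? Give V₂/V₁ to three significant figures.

V₂/V₁ ≈ 0.131

From PV^γ = const, V₂/V₁ = (P₁/P₂)^(1/γ).
V₂/V₁ = (4.7/67.7)^(0.763) = 0.1305.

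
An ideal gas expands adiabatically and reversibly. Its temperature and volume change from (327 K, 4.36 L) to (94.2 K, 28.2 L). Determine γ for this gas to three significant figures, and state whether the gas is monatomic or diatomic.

TV^(γ−1) = const ⇒ γ − 1 = ln(T₂/T₁) / ln(V₁/V₂).
γ = 1 + ln(94.2/327) / ln(4.36/28.2) = 1.667.
γ ≈ 1.67 is close to 5/3, so the gas is monatomic.

γ ≈ 1.67; monatomic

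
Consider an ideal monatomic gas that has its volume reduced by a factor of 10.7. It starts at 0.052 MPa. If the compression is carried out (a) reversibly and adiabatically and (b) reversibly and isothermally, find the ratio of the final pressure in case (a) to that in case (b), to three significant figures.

For a monatomic ideal gas γ = 5/3.
Isothermal: P_b = P₁(V₁/V₂) = 0.052×10.7.
Adiabatic: P_a = P₁(V₁/V₂)^γ = 0.052×10.7^(5/3).
P_a/P_b = (V₁/V₂)^(γ−1) = 10.7^(2/3) = 4.856.

P_adiabatic / P_isothermal ≈ 4.86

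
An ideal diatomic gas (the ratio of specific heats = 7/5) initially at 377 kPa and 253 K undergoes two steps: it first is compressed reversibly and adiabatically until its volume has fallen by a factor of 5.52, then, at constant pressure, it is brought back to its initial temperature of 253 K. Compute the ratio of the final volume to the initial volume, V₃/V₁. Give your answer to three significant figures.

Adiabatic step: V₂/V₁ = 0.1812; T₂ = T₁·5.52^(2/5) = 501.1 K.
Isobaric step: V₃/V₂ = T₃/T₂ = 253/501.1.
V₃/V₁ = (V₂/V₁)(V₃/V₂) = 0.1812 × (253/501.1) = 0.09147.

V₃/V₁ ≈ 0.0915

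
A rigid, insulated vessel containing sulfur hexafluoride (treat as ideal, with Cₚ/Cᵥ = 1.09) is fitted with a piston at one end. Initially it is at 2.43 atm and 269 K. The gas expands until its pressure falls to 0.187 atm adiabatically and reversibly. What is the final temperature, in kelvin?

T₂ ≈ 218 K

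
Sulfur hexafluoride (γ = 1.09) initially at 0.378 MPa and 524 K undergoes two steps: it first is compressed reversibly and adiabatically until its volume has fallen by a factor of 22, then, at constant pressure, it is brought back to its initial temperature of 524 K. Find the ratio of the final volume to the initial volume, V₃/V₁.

V₃/V₁ ≈ 0.0344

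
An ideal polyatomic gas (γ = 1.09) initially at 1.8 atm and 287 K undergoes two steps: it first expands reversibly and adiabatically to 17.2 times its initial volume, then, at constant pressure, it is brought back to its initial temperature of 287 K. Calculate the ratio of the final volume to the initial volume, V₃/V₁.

Adiabatic step: V₂/V₁ = 17.2; T₂ = T₁·(1/17.2)^(0.09) = 222.2 K.
Isobaric step: V₃/V₂ = T₃/T₂ = 287/222.2.
V₃/V₁ = (V₂/V₁)(V₃/V₂) = 17.2 × (287/222.2) = 22.22.

V₃/V₁ ≈ 22.2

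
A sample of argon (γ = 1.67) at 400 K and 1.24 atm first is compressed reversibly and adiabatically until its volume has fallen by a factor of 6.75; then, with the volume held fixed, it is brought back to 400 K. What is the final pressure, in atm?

Adiabatic step (PV^γ = const): P₂ = 1.24×6.75^(1.67) = 30.09 atm; T₂ = 400×6.75^(0.67) = 1438 K.
Isochoric: P₃ = P₂(T₃/T₂) = 30.09 × (400/1438) = 8.37 atm.

P₃ ≈ 8.37 atm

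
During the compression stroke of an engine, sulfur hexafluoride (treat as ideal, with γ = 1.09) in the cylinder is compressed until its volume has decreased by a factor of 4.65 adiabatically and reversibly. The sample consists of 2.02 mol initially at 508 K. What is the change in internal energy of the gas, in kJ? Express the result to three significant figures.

ΔU ≈ 14.1 kJ

Adiabatic: T₁V₁^(γ−1) = T₂V₂^(γ−1) ⇒ T₂ = T₁ (V₁/V₂)^(γ−1).
T₂ = 508 × 4.65^(0.09) = 583.4 K.
Q = 0, so ΔU = W_on_gas = nCᵥΔT with Cᵥ = R/(γ−1) = 92.38 J/(mol·K).
ΔU = 2.02 × 92.38 × (583.4 − 508) = 14060 J.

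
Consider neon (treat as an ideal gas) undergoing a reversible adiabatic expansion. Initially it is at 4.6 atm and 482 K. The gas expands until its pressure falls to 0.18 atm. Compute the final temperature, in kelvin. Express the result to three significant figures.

T₂ ≈ 132 K

Adiabatic: T₂/T₁ = (P₂/P₁)^((γ−1)/γ).
For a monatomic ideal gas γ = 5/3, so (γ−1)/γ = 2/5.
T₂ = 482 × (0.18/4.6)^(2/5) = 131.8 K.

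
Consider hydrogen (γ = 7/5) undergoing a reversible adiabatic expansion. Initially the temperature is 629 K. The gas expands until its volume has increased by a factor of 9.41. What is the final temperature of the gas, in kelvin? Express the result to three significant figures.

For a reversible adiabat TV^(γ−1) is constant, so T₂ = T₁ (V₁/V₂)^(γ−1).
T₂ = 629 × (1/9.41)^(2/5) = 256.6 K.

T₂ ≈ 257 K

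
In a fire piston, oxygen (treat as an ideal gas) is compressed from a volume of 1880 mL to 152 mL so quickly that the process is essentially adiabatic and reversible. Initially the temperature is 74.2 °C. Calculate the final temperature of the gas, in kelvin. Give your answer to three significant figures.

Adiabatic: T₁V₁^(γ−1) = T₂V₂^(γ−1) ⇒ T₂ = T₁ (V₁/V₂)^(γ−1).
For a diatomic ideal gas γ = 7/5, so γ−1 = 2/5.
T₁ = 74.2 °C = 347.3 K.
T₂ = 347.3 × (1880/152)^(2/5) = 949.9 K.

T₂ ≈ 950 K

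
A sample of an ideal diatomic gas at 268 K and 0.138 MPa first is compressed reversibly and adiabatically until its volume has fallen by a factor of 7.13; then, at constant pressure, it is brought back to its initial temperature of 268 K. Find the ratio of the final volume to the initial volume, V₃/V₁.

For a diatomic ideal gas γ = 7/5.
Adiabatic step: V₂/V₁ = 0.1403; T₂ = T₁·7.13^(2/5) = 588 K.
Isobaric step: V₃/V₂ = T₃/T₂ = 268/588.
V₃/V₁ = (V₂/V₁)(V₃/V₂) = 0.1403 × (268/588) = 0.06393.

V₃/V₁ ≈ 0.0639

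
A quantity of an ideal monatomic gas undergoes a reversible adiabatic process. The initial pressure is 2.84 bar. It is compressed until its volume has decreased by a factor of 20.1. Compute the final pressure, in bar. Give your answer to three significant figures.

P₂ ≈ 422 bar

Since PV^γ is constant along a reversible adiabat, P₂ = P₁ (V₁/V₂)^γ.
For a monatomic ideal gas γ = 5/3.
P₂ = 2.84 × 20.1^(5/3) = 422 bar.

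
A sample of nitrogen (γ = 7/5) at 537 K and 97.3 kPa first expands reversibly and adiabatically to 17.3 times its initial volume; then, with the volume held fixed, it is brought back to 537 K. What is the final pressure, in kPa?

Adiabatic step (PV^γ = const): P₂ = 97.3×(1/17.3)^(7/5) = 1.798 kPa; T₂ = 537×(1/17.3)^(2/5) = 171.7 K.
Isochoric: P₃ = P₂(T₃/T₂) = 1.798 × (537/171.7) = 5.624 kPa.

P₃ ≈ 5.62 kPa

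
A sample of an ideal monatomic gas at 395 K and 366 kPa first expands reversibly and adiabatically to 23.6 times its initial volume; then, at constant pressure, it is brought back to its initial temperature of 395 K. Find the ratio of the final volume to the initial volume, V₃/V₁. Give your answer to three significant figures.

V₃/V₁ ≈ 194

For a monatomic ideal gas γ = 5/3.
Adiabatic step: V₂/V₁ = 23.6; T₂ = T₁·(1/23.6)^(2/3) = 48.01 K.
Isobaric step: V₃/V₂ = T₃/T₂ = 395/48.01.
V₃/V₁ = (V₂/V₁)(V₃/V₂) = 23.6 × (395/48.01) = 194.2.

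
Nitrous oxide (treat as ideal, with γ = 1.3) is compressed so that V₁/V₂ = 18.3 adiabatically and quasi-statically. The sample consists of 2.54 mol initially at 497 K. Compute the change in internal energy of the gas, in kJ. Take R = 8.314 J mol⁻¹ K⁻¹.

For a reversible adiabat TV^(γ−1) is constant, so T₂ = T₁ (V₁/V₂)^(γ−1).
T₂ = 497 × 18.3^(0.3) = 1189 K.
Q = 0, so ΔU = W_on_gas = nCᵥΔT with Cᵥ = R/(γ−1) = 27.71 J/(mol·K).
ΔU = 2.54 × 27.71 × (1189 − 497) = 48690 J.

ΔU ≈ 48.7 kJ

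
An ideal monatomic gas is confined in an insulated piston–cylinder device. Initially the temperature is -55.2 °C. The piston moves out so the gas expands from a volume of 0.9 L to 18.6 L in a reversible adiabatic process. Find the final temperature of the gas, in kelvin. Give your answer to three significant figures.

T₂ ≈ 28.9 K

For a reversible adiabat TV^(γ−1) is constant, so T₂ = T₁ (V₁/V₂)^(γ−1).
For a monatomic ideal gas γ = 5/3, so γ−1 = 2/3.
T₁ = -55.2 °C = 217.9 K.
T₂ = 217.9 × (0.9/18.6)^(2/3) = 28.94 K.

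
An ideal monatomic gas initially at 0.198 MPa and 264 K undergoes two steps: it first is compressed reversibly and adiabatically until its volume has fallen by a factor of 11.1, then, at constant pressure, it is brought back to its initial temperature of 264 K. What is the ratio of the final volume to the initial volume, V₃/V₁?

For a monatomic ideal gas γ = 5/3.
Adiabatic step: V₂/V₁ = 0.09009; T₂ = T₁·11.1^(2/3) = 1314 K.
Isobaric step: V₃/V₂ = T₃/T₂ = 264/1314.
V₃/V₁ = (V₂/V₁)(V₃/V₂) = 0.09009 × (264/1314) = 0.0181.

V₃/V₁ ≈ 0.0181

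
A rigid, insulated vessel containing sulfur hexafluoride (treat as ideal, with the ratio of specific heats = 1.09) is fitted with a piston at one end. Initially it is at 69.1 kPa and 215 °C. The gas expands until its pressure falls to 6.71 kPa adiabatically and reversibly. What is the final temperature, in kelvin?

T₂ ≈ 403 K

Adiabatic: T₂/T₁ = (P₂/P₁)^((γ−1)/γ).
T₁ = 215 °C = 488.1 K.
T₂ = 488.1 × (6.71/69.1)^(0.0826) = 402.7 K.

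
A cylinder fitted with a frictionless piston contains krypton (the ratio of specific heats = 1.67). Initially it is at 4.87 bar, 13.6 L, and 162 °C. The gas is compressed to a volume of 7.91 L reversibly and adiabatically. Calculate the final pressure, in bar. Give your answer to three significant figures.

P₂ ≈ 12.0 bar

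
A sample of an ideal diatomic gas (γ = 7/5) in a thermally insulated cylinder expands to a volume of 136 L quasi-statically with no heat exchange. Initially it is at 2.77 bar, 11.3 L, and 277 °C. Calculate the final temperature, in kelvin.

For a reversible adiabat TV^(γ−1) is constant, so T₂ = T₁ (V₁/V₂)^(γ−1).
T₁ = 277 °C = 550.1 K.
T₂ = 550.1 × (11.3/136)^(2/5) = 203.4 K.

T₂ ≈ 203 K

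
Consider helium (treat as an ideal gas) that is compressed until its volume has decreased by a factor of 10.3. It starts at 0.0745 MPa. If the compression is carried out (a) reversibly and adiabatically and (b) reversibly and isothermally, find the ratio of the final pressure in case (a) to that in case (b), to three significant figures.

For a monatomic ideal gas γ = 5/3.
Isothermal: P_b = P₁(V₁/V₂) = 0.0745×10.3.
Adiabatic: P_a = P₁(V₁/V₂)^γ = 0.0745×10.3^(5/3).
P_a/P_b = (V₁/V₂)^(γ−1) = 10.3^(2/3) = 4.734.

P_adiabatic / P_isothermal ≈ 4.73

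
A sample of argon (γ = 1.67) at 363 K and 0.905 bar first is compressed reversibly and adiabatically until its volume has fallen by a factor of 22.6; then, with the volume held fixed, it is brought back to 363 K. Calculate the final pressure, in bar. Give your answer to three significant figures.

P₃ ≈ 20.5 bar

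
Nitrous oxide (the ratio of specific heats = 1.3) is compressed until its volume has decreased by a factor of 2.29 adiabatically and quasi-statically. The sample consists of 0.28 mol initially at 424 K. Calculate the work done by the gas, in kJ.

Adiabatic: T₁V₁^(γ−1) = T₂V₂^(γ−1) ⇒ T₂ = T₁ (V₁/V₂)^(γ−1).
T₂ = 424 × 2.29^(0.3) = 543.6 K.
Q = 0, so ΔU = W_on_gas = nCᵥΔT with Cᵥ = R/(γ−1) = 27.71 J/(mol·K).
ΔU = 0.28 × 27.71 × (543.6 − 424) = 928.4 J.
Work done by the gas = −ΔU = -928.4 J.

W ≈ -0.928 kJ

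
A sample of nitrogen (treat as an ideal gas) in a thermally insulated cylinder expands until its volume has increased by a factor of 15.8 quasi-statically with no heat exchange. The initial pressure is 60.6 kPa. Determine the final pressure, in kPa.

P₂ ≈ 1.27 kPa

Since PV^γ is constant along a reversible adiabat, P₂ = P₁ (V₁/V₂)^γ.
For a diatomic ideal gas γ = 7/5.
P₂ = 60.6 × (1/15.8)^(7/5) = 1.272 kPa.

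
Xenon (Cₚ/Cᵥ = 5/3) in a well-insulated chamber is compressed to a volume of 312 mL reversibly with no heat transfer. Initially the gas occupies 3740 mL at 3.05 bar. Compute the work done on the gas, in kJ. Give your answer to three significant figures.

W ≈ 7.25 kJ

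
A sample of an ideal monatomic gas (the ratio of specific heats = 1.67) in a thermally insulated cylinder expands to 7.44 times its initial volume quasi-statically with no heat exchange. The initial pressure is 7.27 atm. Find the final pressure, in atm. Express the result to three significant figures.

P₂ ≈ 0.255 atm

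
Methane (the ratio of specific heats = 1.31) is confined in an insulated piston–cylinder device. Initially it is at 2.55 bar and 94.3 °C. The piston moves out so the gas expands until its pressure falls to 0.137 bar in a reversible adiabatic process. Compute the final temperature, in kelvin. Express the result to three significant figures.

T₂ ≈ 184 K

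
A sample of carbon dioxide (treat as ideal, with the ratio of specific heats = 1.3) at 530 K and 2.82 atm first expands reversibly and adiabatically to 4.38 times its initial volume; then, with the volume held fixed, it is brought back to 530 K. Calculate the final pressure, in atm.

P₃ ≈ 0.644 atm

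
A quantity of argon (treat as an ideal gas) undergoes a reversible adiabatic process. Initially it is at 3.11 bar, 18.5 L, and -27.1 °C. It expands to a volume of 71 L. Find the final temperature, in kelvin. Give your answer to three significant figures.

T₂ ≈ 100 K

For a reversible adiabat TV^(γ−1) is constant, so T₂ = T₁ (V₁/V₂)^(γ−1).
γ = 5/3 for a monatomic ideal gas.
T₁ = -27.1 °C = 246 K.
T₂ = 246 × (18.5/71)^(2/3) = 100.4 K.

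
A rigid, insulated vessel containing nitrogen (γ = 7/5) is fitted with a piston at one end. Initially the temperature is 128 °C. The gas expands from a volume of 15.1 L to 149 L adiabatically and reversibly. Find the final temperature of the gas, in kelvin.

T₂ ≈ 161 K

For a reversible adiabat TV^(γ−1) is constant, so T₂ = T₁ (V₁/V₂)^(γ−1).
T₁ = 128 °C = 401.1 K.
T₂ = 401.1 × (15.1/149)^(2/5) = 160.6 K.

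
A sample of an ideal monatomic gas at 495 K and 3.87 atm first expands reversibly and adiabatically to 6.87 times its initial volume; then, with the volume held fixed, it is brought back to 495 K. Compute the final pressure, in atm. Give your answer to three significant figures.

P₃ ≈ 0.563 atm

For a monatomic ideal gas γ = 5/3.
Adiabatic step (PV^γ = const): P₂ = 3.87×(1/6.87)^(5/3) = 0.1559 atm; T₂ = 495×(1/6.87)^(2/3) = 137 K.
Isochoric: P₃ = P₂(T₃/T₂) = 0.1559 × (495/137) = 0.5633 atm.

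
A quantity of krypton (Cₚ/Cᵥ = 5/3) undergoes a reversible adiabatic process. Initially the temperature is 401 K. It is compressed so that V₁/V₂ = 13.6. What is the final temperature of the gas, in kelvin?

T₂ ≈ 2280 K

For a reversible adiabat TV^(γ−1) is constant, so T₂ = T₁ (V₁/V₂)^(γ−1).
T₂ = 401 × 13.6^(2/3) = 2285 K.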